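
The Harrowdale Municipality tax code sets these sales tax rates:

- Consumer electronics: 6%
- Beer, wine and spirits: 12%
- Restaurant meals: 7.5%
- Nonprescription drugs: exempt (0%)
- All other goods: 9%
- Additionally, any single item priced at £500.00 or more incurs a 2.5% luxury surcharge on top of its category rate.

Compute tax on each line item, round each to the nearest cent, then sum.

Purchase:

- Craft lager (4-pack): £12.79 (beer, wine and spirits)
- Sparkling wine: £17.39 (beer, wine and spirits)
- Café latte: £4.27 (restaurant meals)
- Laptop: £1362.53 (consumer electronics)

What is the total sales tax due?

Craft lager (4-pack) £12.79: beer, wine and spirits → 12% → £1.53
Sparkling wine £17.39: beer, wine and spirits → 12% → £2.09
Café latte £4.27: restaurant meals → 7.5% → £0.32
Laptop £1362.53: consumer electronics → 6% + 2.5% surcharge = 8.5% → £115.82
Total tax = £1.53 + £2.09 + £0.32 + £115.82 = £119.76

£119.76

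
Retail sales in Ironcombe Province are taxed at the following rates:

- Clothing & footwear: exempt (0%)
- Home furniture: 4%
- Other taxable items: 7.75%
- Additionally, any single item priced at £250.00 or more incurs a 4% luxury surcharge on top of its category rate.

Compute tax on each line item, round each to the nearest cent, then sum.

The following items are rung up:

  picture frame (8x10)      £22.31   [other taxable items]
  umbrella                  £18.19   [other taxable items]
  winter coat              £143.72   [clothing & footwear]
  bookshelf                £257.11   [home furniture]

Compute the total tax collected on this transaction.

Picture frame (8x10) £22.31: other taxable items → 7.75% → £1.73
Umbrella £18.19: other taxable items → 7.75% → £1.41
Winter coat £143.72: clothing & footwear → 0% → £0.00
Bookshelf £257.11: home furniture → 4% + 4% surcharge = 8% → £20.57
Total tax = £1.73 + £1.41 + £20.57 = £23.71

£23.71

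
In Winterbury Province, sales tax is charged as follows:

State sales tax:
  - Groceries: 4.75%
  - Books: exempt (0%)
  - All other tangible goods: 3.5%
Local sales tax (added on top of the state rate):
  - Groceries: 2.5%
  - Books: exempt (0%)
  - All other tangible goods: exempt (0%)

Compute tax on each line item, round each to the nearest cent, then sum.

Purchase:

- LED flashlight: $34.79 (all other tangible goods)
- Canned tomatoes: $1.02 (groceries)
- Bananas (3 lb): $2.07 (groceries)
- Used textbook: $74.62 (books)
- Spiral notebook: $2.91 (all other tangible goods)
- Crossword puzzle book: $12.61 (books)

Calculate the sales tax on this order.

LED flashlight $34.79: all other tangible goods → 3.5% + 0% local = 3.5% → $1.22
Canned tomatoes $1.02: groceries → 4.75% + 2.5% local = 7.25% → $0.07
Bananas (3 lb) $2.07: groceries → 4.75% + 2.5% local = 7.25% → $0.15
Used textbook $74.62: books → 0% + 0% local = 0% → $0.00
Spiral notebook $2.91: all other tangible goods → 3.5% + 0% local = 3.5% → $0.10
Crossword puzzle book $12.61: books → 0% + 0% local = 0% → $0.00
Total tax = $1.22 + $0.07 + $0.15 + $0.10 = $1.54

$1.54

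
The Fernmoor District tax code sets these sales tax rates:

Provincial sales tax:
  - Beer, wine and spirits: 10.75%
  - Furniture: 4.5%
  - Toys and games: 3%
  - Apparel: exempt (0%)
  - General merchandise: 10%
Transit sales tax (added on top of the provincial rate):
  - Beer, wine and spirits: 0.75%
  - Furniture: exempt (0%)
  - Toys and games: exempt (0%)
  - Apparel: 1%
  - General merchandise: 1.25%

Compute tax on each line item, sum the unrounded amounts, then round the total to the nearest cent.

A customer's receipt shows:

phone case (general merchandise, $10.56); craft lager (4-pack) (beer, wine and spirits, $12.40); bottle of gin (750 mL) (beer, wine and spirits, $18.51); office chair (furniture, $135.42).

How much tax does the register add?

Phone case $10.56: general merchandise → 10% + 1.25% transit = 11.25% → $1.188
Craft lager (4-pack) $12.40: beer, wine and spirits → 10.75% + 0.75% transit = 11.5% → $1.426
Bottle of gin (750 mL) $18.51: beer, wine and spirits → 10.75% + 0.75% transit = 11.5% → $2.12865
Office chair $135.42: furniture → 4.5% + 0% transit = 4.5% → $6.0939
Unrounded tax sum = $10.83655 → $10.84

$10.84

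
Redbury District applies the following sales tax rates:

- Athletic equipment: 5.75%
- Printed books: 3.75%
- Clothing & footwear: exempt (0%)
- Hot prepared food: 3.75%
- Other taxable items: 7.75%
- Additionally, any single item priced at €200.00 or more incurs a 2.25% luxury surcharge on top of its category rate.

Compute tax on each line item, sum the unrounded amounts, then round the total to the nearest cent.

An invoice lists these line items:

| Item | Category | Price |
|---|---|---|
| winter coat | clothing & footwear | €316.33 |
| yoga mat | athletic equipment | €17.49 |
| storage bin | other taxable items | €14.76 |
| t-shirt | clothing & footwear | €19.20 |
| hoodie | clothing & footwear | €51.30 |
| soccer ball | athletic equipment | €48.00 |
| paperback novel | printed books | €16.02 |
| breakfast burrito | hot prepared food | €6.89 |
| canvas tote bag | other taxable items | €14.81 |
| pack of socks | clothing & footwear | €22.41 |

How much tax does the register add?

€14.03

Winter coat €316.33: clothing & footwear → 0% + 2.25% surcharge = 2.25% → €7.117425
Yoga mat €17.49: athletic equipment → 5.75% → €1.005675
Storage bin €14.76: other taxable items → 7.75% → €1.1439
T-shirt €19.20: clothing & footwear → 0% → €0.00
Hoodie €51.30: clothing & footwear → 0% → €0.00
Soccer ball €48.00: athletic equipment → 5.75% → €2.76
Paperback novel €16.02: printed books → 3.75% → €0.60075
Breakfast burrito €6.89: hot prepared food → 3.75% → €0.258375
Canvas tote bag €14.81: other taxable items → 7.75% → €1.147775
Pack of socks €22.41: clothing & footwear → 0% → €0.00
Unrounded tax sum = €14.0339 → €14.03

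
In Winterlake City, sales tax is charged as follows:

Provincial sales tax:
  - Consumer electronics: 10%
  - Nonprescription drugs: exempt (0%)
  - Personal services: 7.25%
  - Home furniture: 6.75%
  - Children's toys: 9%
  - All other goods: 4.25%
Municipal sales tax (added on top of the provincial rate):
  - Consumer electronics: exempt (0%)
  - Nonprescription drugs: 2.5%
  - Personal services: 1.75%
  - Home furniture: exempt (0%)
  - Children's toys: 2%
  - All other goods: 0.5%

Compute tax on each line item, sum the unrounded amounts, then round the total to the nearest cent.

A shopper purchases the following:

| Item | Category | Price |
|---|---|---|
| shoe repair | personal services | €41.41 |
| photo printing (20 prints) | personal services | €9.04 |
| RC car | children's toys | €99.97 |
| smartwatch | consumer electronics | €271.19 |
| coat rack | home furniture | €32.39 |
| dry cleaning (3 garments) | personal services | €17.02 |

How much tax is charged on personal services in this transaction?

Shoe repair €41.41: personal services → 7.25% + 1.75% municipal = 9% → €3.7269
Photo printing (20 prints) €9.04: personal services → 7.25% + 1.75% municipal = 9% → €0.8136
Dry cleaning (3 garments) €17.02: personal services → 7.25% + 1.75% municipal = 9% → €1.5318
Tax on personal services: unrounded sum = €6.0723 → €6.07

€6.07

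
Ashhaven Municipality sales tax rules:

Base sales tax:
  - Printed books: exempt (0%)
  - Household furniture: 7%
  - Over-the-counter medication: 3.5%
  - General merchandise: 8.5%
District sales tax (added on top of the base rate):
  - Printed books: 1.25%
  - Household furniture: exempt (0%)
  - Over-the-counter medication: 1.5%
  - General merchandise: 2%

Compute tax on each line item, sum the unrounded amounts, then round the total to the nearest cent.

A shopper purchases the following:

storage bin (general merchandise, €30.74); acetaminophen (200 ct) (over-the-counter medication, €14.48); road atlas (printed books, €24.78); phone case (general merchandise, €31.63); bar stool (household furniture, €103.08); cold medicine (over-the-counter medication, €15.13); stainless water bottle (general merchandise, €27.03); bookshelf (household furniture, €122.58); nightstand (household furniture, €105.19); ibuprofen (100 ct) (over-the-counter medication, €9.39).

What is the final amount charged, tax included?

Storage bin €30.74: general merchandise → 8.5% + 2% district = 10.5% → €3.2277
Acetaminophen (200 ct) €14.48: over-the-counter medication → 3.5% + 1.5% district = 5% → €0.724
Road atlas €24.78: printed books → 0% + 1.25% district = 1.25% → €0.30975
Phone case €31.63: general merchandise → 8.5% + 2% district = 10.5% → €3.32115
Bar stool €103.08: household furniture → 7% + 0% district = 7% → €7.2156
Cold medicine €15.13: over-the-counter medication → 3.5% + 1.5% district = 5% → €0.7565
Stainless water bottle €27.03: general merchandise → 8.5% + 2% district = 10.5% → €2.83815
Bookshelf €122.58: household furniture → 7% + 0% district = 7% → €8.5806
Nightstand €105.19: household furniture → 7% + 0% district = 7% → €7.3633
Ibuprofen (100 ct) €9.39: over-the-counter medication → 3.5% + 1.5% district = 5% → €0.4695
Subtotal = €484.03; unrounded tax = €34.80625 → €34.81; total due = €518.84

€518.84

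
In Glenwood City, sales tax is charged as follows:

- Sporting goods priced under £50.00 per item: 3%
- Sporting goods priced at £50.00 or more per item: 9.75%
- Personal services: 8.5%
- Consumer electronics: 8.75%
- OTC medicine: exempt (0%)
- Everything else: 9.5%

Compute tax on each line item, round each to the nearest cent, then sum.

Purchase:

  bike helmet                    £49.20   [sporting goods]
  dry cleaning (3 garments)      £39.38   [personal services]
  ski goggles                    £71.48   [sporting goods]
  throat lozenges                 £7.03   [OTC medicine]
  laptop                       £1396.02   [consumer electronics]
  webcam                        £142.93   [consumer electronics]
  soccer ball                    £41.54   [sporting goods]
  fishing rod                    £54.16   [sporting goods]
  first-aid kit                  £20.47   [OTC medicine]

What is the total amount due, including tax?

Bike helmet £49.20: sporting goods, under £50.00 → 3% → £1.48
Dry cleaning (3 garments) £39.38: personal services → 8.5% → £3.35
Ski goggles £71.48: sporting goods, £50.00 or more → 9.75% → £6.97
Throat lozenges £7.03: OTC medicine → 0% → £0.00
Laptop £1396.02: consumer electronics → 8.75% → £122.15
Webcam £142.93: consumer electronics → 8.75% → £12.51
Soccer ball £41.54: sporting goods, under £50.00 → 3% → £1.25
Fishing rod £54.16: sporting goods, £50.00 or more → 9.75% → £5.28
First-aid kit £20.47: OTC medicine → 0% → £0.00
Subtotal = £1822.21; tax = £152.99; total due = £1975.20

£1975.20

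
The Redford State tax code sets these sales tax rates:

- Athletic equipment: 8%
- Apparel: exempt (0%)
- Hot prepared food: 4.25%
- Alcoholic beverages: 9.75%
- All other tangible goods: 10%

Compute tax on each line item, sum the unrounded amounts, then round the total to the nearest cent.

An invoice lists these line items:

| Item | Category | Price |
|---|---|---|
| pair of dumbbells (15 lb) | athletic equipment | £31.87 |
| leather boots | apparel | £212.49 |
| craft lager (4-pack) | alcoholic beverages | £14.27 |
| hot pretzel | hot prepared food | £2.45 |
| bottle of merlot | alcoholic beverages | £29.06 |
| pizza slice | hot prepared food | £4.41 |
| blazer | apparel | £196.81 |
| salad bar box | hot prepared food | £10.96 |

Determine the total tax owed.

£7.53

Pair of dumbbells (15 lb) £31.87: athletic equipment → 8% → £2.5496
Leather boots £212.49: apparel → 0% → £0.00
Craft lager (4-pack) £14.27: alcoholic beverages → 9.75% → £1.391325
Hot pretzel £2.45: hot prepared food → 4.25% → £0.104125
Bottle of merlot £29.06: alcoholic beverages → 9.75% → £2.83335
Pizza slice £4.41: hot prepared food → 4.25% → £0.187425
Blazer £196.81: apparel → 0% → £0.00
Salad bar box £10.96: hot prepared food → 4.25% → £0.4658
Unrounded tax sum = £7.531625 → £7.53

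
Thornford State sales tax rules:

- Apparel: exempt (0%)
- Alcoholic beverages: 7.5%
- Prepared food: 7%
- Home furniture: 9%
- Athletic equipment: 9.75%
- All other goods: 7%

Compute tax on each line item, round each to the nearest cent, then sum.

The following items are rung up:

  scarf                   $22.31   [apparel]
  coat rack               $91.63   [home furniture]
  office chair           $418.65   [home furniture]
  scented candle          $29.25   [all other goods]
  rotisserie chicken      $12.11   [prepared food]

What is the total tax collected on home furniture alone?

Coat rack $91.63: home furniture → 9% → $8.25
Office chair $418.65: home furniture → 9% → $37.68
Tax on home furniture = $8.25 + $37.68 = $45.93

$45.93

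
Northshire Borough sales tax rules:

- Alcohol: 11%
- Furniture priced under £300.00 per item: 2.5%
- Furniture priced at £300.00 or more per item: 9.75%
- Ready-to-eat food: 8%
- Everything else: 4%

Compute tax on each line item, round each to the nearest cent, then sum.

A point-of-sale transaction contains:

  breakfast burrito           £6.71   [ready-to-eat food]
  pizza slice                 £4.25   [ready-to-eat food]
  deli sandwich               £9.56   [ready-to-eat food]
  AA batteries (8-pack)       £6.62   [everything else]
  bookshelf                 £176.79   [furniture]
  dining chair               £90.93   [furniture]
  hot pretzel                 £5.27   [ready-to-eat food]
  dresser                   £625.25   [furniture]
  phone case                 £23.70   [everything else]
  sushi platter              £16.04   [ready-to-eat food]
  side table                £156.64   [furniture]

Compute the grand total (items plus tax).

£1197.88

Breakfast burrito £6.71: ready-to-eat food → 8% → £0.54
Pizza slice £4.25: ready-to-eat food → 8% → £0.34
Deli sandwich £9.56: ready-to-eat food → 8% → £0.76
AA batteries (8-pack) £6.62: everything else → 4% → £0.26
Bookshelf £176.79: furniture, under £300.00 → 2.5% → £4.42
Dining chair £90.93: furniture, under £300.00 → 2.5% → £2.27
Hot pretzel £5.27: ready-to-eat food → 8% → £0.42
Dresser £625.25: furniture, £300.00 or more → 9.75% → £60.96
Phone case £23.70: everything else → 4% → £0.95
Sushi platter £16.04: ready-to-eat food → 8% → £1.28
Side table £156.64: furniture, under £300.00 → 2.5% → £3.92
Subtotal = £1121.76; tax = £76.12; total due = £1197.88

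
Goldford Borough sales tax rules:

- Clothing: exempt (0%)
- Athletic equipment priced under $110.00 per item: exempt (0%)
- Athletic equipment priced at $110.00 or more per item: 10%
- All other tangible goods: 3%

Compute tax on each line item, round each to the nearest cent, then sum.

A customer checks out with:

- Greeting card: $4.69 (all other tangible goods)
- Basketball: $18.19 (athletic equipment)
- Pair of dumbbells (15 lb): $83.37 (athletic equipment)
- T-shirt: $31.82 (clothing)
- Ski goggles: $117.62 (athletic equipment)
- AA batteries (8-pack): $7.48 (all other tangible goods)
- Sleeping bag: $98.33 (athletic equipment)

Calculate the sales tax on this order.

$12.12

Greeting card $4.69: all other tangible goods → 3% → $0.14
Basketball $18.19: athletic equipment, under $110.00 → 0% → $0.00
Pair of dumbbells (15 lb) $83.37: athletic equipment, under $110.00 → 0% → $0.00
T-shirt $31.82: clothing → 0% → $0.00
Ski goggles $117.62: athletic equipment, $110.00 or more → 10% → $11.76
AA batteries (8-pack) $7.48: all other tangible goods → 3% → $0.22
Sleeping bag $98.33: athletic equipment, under $110.00 → 0% → $0.00
Total tax = $0.14 + $11.76 + $0.22 = $12.12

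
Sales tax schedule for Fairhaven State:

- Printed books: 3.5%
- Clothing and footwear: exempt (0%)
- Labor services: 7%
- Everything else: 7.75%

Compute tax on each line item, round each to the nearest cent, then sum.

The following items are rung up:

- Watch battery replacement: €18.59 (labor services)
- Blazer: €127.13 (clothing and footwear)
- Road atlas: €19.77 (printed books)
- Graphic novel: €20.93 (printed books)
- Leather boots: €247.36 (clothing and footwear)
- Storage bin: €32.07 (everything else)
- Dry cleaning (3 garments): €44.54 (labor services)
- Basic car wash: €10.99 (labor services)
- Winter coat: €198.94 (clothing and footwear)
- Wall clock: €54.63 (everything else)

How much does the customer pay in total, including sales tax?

Watch battery replacement €18.59: labor services → 7% → €1.30
Blazer €127.13: clothing and footwear → 0% → €0.00
Road atlas €19.77: printed books → 3.5% → €0.69
Graphic novel €20.93: printed books → 3.5% → €0.73
Leather boots €247.36: clothing and footwear → 0% → €0.00
Storage bin €32.07: everything else → 7.75% → €2.49
Dry cleaning (3 garments) €44.54: labor services → 7% → €3.12
Basic car wash €10.99: labor services → 7% → €0.77
Winter coat €198.94: clothing and footwear → 0% → €0.00
Wall clock €54.63: everything else → 7.75% → €4.23
Subtotal = €774.95; tax = €13.33; total due = €788.28

€788.28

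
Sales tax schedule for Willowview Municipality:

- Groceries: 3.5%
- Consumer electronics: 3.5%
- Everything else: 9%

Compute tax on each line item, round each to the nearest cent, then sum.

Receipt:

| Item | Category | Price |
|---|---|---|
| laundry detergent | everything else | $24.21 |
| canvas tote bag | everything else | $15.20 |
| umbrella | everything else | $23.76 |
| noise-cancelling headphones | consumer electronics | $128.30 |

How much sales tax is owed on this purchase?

Laundry detergent $24.21: everything else → 9% → $2.18
Canvas tote bag $15.20: everything else → 9% → $1.37
Umbrella $23.76: everything else → 9% → $2.14
Noise-cancelling headphones $128.30: consumer electronics → 3.5% → $4.49
Total tax = $2.18 + $1.37 + $2.14 + $4.49 = $10.18

$10.18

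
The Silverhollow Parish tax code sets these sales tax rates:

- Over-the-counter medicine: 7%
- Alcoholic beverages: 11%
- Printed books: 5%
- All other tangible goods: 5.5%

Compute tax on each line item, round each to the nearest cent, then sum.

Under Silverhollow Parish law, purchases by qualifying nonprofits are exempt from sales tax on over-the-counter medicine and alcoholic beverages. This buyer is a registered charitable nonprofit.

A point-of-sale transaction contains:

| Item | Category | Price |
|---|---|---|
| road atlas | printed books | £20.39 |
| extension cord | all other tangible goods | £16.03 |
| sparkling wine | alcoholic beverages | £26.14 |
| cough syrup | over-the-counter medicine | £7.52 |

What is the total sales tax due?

£1.90

Road atlas £20.39: printed books → 5% → £1.02
Extension cord £16.03: all other tangible goods → 5.5% → £0.88
Sparkling wine £26.14: alcoholic beverages, buyer-exempt → 0% → £0.00
Cough syrup £7.52: over-the-counter medicine, buyer-exempt → 0% → £0.00
Total tax = £1.02 + £0.88 = £1.90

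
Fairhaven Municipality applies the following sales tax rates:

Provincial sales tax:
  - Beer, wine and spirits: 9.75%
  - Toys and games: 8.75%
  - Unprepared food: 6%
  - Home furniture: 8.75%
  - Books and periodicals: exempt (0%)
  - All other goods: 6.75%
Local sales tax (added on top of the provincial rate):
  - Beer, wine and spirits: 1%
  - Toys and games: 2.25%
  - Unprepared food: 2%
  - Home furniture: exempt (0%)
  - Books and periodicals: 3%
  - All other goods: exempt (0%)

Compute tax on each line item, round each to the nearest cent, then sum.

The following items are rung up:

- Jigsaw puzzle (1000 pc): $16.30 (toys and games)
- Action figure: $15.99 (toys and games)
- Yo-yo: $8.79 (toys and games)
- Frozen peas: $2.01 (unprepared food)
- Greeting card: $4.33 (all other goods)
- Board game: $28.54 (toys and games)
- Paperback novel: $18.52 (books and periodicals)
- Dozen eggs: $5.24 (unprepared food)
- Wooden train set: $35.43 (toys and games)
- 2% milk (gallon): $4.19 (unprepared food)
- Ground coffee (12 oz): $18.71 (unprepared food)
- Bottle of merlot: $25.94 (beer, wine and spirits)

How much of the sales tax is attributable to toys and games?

Jigsaw puzzle (1000 pc) $16.30: toys and games → 8.75% + 2.25% local = 11% → $1.79
Action figure $15.99: toys and games → 8.75% + 2.25% local = 11% → $1.76
Yo-yo $8.79: toys and games → 8.75% + 2.25% local = 11% → $0.97
Board game $28.54: toys and games → 8.75% + 2.25% local = 11% → $3.14
Wooden train set $35.43: toys and games → 8.75% + 2.25% local = 11% → $3.90
Tax on toys and games = $1.79 + $1.76 + $0.97 + $3.14 + $3.90 = $11.56

$11.56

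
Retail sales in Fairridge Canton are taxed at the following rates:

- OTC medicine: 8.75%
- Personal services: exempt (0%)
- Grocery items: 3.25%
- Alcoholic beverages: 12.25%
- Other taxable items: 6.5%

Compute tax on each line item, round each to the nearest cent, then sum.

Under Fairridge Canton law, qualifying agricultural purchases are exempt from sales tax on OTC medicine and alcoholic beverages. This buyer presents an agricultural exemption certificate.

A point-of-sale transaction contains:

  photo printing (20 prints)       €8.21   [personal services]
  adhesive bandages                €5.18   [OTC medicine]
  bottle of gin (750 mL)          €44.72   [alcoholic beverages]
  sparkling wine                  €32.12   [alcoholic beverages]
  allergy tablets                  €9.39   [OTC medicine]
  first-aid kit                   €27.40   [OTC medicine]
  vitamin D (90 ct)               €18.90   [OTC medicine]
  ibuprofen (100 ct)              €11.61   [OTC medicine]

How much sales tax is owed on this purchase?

€0.00

Photo printing (20 prints) €8.21: personal services → 0% → €0.00
Adhesive bandages €5.18: OTC medicine, buyer-exempt → 0% → €0.00
Bottle of gin (750 mL) €44.72: alcoholic beverages, buyer-exempt → 0% → €0.00
Sparkling wine €32.12: alcoholic beverages, buyer-exempt → 0% → €0.00
Allergy tablets €9.39: OTC medicine, buyer-exempt → 0% → €0.00
First-aid kit €27.40: OTC medicine, buyer-exempt → 0% → €0.00
Vitamin D (90 ct) €18.90: OTC medicine, buyer-exempt → 0% → €0.00
Ibuprofen (100 ct) €11.61: OTC medicine, buyer-exempt → 0% → €0.00
Total tax = €0.00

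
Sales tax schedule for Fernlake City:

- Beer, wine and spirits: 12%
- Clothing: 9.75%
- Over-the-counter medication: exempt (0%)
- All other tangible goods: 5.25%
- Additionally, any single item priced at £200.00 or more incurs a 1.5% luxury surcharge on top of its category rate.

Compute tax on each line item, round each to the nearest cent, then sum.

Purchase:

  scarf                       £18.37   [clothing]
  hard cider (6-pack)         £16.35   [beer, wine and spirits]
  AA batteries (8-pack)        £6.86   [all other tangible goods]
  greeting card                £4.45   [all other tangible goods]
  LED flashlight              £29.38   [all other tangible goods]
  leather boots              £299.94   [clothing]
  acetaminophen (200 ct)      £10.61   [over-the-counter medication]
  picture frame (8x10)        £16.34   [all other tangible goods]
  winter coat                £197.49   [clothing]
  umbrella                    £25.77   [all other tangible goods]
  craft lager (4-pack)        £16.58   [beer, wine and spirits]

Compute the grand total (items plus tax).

Scarf £18.37: clothing → 9.75% → £1.79
Hard cider (6-pack) £16.35: beer, wine and spirits → 12% → £1.96
AA batteries (8-pack) £6.86: all other tangible goods → 5.25% → £0.36
Greeting card £4.45: all other tangible goods → 5.25% → £0.23
LED flashlight £29.38: all other tangible goods → 5.25% → £1.54
Leather boots £299.94: clothing → 9.75% + 1.5% surcharge = 11.25% → £33.74
Acetaminophen (200 ct) £10.61: over-the-counter medication → 0% → £0.00
Picture frame (8x10) £16.34: all other tangible goods → 5.25% → £0.86
Winter coat £197.49: clothing → 9.75% → £19.26
Umbrella £25.77: all other tangible goods → 5.25% → £1.35
Craft lager (4-pack) £16.58: beer, wine and spirits → 12% → £1.99
Subtotal = £642.14; tax = £63.08; total due = £705.22

£705.22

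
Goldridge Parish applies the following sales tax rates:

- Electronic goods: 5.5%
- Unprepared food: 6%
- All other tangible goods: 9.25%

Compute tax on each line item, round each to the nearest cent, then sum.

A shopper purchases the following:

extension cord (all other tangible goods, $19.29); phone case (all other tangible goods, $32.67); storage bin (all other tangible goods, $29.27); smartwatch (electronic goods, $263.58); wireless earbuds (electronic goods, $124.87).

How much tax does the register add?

$28.88

Extension cord $19.29: all other tangible goods → 9.25% → $1.78
Phone case $32.67: all other tangible goods → 9.25% → $3.02
Storage bin $29.27: all other tangible goods → 9.25% → $2.71
Smartwatch $263.58: electronic goods → 5.5% → $14.50
Wireless earbuds $124.87: electronic goods → 5.5% → $6.87
Total tax = $1.78 + $3.02 + $2.71 + $14.50 + $6.87 = $28.88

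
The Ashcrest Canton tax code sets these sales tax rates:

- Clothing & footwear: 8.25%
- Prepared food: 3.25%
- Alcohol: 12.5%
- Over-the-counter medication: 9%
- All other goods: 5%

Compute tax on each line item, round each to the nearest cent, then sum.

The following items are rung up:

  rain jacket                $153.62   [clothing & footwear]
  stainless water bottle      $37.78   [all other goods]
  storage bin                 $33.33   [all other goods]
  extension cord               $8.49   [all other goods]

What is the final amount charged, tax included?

Rain jacket $153.62: clothing & footwear → 8.25% → $12.67
Stainless water bottle $37.78: all other goods → 5% → $1.89
Storage bin $33.33: all other goods → 5% → $1.67
Extension cord $8.49: all other goods → 5% → $0.42
Subtotal = $233.22; tax = $16.65; total due = $249.87

$249.87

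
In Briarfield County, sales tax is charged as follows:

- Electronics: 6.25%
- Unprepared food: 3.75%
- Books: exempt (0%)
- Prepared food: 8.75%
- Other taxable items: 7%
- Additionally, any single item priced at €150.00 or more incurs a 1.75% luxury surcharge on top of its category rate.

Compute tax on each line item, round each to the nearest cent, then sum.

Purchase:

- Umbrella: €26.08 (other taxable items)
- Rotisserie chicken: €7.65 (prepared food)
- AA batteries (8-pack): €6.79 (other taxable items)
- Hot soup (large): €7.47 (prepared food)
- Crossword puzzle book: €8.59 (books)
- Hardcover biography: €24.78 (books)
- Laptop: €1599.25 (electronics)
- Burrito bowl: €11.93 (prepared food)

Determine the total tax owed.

€132.61

Umbrella €26.08: other taxable items → 7% → €1.83
Rotisserie chicken €7.65: prepared food → 8.75% → €0.67
AA batteries (8-pack) €6.79: other taxable items → 7% → €0.48
Hot soup (large) €7.47: prepared food → 8.75% → €0.65
Crossword puzzle book €8.59: books → 0% → €0.00
Hardcover biography €24.78: books → 0% → €0.00
Laptop €1599.25: electronics → 6.25% + 1.75% surcharge = 8% → €127.94
Burrito bowl €11.93: prepared food → 8.75% → €1.04
Total tax = €1.83 + €0.67 + €0.48 + €0.65 + €127.94 + €1.04 = €132.61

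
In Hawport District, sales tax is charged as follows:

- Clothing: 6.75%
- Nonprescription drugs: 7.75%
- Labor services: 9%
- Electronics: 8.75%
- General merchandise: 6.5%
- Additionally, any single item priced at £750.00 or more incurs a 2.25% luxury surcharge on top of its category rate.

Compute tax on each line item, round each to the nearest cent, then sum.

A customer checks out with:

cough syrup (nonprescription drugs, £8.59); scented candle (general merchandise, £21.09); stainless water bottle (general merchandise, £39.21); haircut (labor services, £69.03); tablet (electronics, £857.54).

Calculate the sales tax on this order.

£105.13

Cough syrup £8.59: nonprescription drugs → 7.75% → £0.67
Scented candle £21.09: general merchandise → 6.5% → £1.37
Stainless water bottle £39.21: general merchandise → 6.5% → £2.55
Haircut £69.03: labor services → 9% → £6.21
Tablet £857.54: electronics → 8.75% + 2.25% surcharge = 11% → £94.33
Total tax = £0.67 + £1.37 + £2.55 + £6.21 + £94.33 = £105.13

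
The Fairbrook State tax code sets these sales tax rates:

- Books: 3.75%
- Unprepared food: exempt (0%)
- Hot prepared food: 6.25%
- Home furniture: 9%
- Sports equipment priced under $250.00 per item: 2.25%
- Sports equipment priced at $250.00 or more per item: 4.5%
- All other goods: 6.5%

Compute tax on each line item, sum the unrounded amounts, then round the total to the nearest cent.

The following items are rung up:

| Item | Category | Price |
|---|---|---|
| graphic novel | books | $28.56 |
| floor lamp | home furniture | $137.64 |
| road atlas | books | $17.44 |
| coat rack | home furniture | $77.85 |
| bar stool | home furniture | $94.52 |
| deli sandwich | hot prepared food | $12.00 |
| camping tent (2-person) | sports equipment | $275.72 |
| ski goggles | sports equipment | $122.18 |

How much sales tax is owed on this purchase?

Graphic novel $28.56: books → 3.75% → $1.071
Floor lamp $137.64: home furniture → 9% → $12.3876
Road atlas $17.44: books → 3.75% → $0.654
Coat rack $77.85: home furniture → 9% → $7.0065
Bar stool $94.52: home furniture → 9% → $8.5068
Deli sandwich $12.00: hot prepared food → 6.25% → $0.75
Camping tent (2-person) $275.72: sports equipment, $250.00 or more → 4.5% → $12.4074
Ski goggles $122.18: sports equipment, under $250.00 → 2.25% → $2.74905
Unrounded tax sum = $45.53235 → $45.53

$45.53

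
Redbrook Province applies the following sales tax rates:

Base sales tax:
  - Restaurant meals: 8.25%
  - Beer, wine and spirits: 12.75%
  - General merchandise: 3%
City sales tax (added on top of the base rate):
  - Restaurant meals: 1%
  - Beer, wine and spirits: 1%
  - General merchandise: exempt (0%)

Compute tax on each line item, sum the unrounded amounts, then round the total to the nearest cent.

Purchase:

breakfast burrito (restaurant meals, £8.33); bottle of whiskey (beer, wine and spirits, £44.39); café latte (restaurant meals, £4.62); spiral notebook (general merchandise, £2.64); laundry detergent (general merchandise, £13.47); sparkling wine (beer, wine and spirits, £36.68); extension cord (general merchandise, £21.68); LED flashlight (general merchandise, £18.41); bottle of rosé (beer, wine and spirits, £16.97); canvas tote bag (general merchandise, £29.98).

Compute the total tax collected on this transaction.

£17.26

Breakfast burrito £8.33: restaurant meals → 8.25% + 1% city = 9.25% → £0.770525
Bottle of whiskey £44.39: beer, wine and spirits → 12.75% + 1% city = 13.75% → £6.103625
Café latte £4.62: restaurant meals → 8.25% + 1% city = 9.25% → £0.42735
Spiral notebook £2.64: general merchandise → 3% + 0% city = 3% → £0.0792
Laundry detergent £13.47: general merchandise → 3% + 0% city = 3% → £0.4041
Sparkling wine £36.68: beer, wine and spirits → 12.75% + 1% city = 13.75% → £5.0435
Extension cord £21.68: general merchandise → 3% + 0% city = 3% → £0.6504
LED flashlight £18.41: general merchandise → 3% + 0% city = 3% → £0.5523
Bottle of rosé £16.97: beer, wine and spirits → 12.75% + 1% city = 13.75% → £2.333375
Canvas tote bag £29.98: general merchandise → 3% + 0% city = 3% → £0.8994
Unrounded tax sum = £17.263775 → £17.26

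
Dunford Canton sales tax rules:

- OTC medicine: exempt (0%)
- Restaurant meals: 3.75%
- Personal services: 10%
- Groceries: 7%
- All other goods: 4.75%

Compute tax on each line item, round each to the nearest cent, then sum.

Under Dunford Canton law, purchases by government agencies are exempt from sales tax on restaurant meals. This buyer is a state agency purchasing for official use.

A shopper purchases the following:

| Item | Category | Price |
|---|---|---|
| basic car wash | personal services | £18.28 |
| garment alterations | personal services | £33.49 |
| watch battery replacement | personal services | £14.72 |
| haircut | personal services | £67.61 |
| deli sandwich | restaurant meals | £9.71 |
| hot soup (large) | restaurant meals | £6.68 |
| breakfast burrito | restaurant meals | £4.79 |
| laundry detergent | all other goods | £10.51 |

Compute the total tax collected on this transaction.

Basic car wash £18.28: personal services → 10% → £1.83
Garment alterations £33.49: personal services → 10% → £3.35
Watch battery replacement £14.72: personal services → 10% → £1.47
Haircut £67.61: personal services → 10% → £6.76
Deli sandwich £9.71: restaurant meals, buyer-exempt → 0% → £0.00
Hot soup (large) £6.68: restaurant meals, buyer-exempt → 0% → £0.00
Breakfast burrito £4.79: restaurant meals, buyer-exempt → 0% → £0.00
Laundry detergent £10.51: all other goods → 4.75% → £0.50
Total tax = £1.83 + £3.35 + £1.47 + £6.76 + £0.50 = £13.91

£13.91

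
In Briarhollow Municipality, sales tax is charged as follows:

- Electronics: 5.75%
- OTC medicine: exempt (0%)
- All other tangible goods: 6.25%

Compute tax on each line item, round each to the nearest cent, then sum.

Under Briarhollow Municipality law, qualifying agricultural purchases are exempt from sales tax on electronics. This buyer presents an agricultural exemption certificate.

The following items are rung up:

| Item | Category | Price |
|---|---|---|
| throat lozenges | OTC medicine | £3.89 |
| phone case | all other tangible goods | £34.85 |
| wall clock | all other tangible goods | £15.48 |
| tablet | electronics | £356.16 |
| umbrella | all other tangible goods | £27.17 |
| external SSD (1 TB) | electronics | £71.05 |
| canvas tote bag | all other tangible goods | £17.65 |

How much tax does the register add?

Throat lozenges £3.89: OTC medicine → 0% → £0.00
Phone case £34.85: all other tangible goods → 6.25% → £2.18
Wall clock £15.48: all other tangible goods → 6.25% → £0.97
Tablet £356.16: electronics, buyer-exempt → 0% → £0.00
Umbrella £27.17: all other tangible goods → 6.25% → £1.70
External SSD (1 TB) £71.05: electronics, buyer-exempt → 0% → £0.00
Canvas tote bag £17.65: all other tangible goods → 6.25% → £1.10
Total tax = £2.18 + £0.97 + £1.70 + £1.10 = £5.95

£5.95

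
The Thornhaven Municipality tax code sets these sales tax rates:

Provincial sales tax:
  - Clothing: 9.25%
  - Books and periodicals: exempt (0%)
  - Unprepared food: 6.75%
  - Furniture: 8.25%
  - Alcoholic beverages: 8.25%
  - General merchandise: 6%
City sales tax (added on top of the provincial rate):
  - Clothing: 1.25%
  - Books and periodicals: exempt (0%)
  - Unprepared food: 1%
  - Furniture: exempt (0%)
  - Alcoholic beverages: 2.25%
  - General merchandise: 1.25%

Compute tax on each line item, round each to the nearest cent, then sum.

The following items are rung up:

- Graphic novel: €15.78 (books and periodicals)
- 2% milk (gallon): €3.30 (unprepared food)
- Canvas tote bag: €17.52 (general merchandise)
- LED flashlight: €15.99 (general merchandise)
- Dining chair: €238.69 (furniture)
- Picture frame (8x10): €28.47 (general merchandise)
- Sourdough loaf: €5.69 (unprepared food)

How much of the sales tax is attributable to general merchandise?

€4.49

Canvas tote bag €17.52: general merchandise → 6% + 1.25% city = 7.25% → €1.27
LED flashlight €15.99: general merchandise → 6% + 1.25% city = 7.25% → €1.16
Picture frame (8x10) €28.47: general merchandise → 6% + 1.25% city = 7.25% → €2.06
Tax on general merchandise = €1.27 + €1.16 + €2.06 = €4.49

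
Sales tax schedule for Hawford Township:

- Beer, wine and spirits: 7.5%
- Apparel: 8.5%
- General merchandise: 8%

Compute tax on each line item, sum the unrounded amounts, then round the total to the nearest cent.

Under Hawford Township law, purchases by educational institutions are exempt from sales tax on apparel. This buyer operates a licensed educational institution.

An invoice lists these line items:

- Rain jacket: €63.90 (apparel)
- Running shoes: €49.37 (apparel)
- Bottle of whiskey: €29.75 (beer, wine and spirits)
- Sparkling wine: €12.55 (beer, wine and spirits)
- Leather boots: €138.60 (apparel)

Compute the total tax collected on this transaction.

€3.17

Rain jacket €63.90: apparel, buyer-exempt → 0% → €0.00
Running shoes €49.37: apparel, buyer-exempt → 0% → €0.00
Bottle of whiskey €29.75: beer, wine and spirits → 7.5% → €2.23125
Sparkling wine €12.55: beer, wine and spirits → 7.5% → €0.94125
Leather boots €138.60: apparel, buyer-exempt → 0% → €0.00
Unrounded tax sum = €3.1725 → €3.17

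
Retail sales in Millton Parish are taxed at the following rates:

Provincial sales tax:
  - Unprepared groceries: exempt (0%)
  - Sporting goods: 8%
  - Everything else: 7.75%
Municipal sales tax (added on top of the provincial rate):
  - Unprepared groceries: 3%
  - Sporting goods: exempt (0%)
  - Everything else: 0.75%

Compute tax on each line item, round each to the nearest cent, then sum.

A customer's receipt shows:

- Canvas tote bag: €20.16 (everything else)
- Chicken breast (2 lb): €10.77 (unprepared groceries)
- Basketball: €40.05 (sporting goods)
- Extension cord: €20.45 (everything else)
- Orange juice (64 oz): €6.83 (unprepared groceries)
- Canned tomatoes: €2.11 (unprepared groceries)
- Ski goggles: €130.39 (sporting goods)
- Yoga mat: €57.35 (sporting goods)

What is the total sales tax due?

Canvas tote bag €20.16: everything else → 7.75% + 0.75% municipal = 8.5% → €1.71
Chicken breast (2 lb) €10.77: unprepared groceries → 0% + 3% municipal = 3% → €0.32
Basketball €40.05: sporting goods → 8% + 0% municipal = 8% → €3.20
Extension cord €20.45: everything else → 7.75% + 0.75% municipal = 8.5% → €1.74
Orange juice (64 oz) €6.83: unprepared groceries → 0% + 3% municipal = 3% → €0.20
Canned tomatoes €2.11: unprepared groceries → 0% + 3% municipal = 3% → €0.06
Ski goggles €130.39: sporting goods → 8% + 0% municipal = 8% → €10.43
Yoga mat €57.35: sporting goods → 8% + 0% municipal = 8% → €4.59
Total tax = €1.71 + €0.32 + €3.20 + €1.74 + €0.20 + €0.06 + €10.43 + €4.59 = €22.25

€22.25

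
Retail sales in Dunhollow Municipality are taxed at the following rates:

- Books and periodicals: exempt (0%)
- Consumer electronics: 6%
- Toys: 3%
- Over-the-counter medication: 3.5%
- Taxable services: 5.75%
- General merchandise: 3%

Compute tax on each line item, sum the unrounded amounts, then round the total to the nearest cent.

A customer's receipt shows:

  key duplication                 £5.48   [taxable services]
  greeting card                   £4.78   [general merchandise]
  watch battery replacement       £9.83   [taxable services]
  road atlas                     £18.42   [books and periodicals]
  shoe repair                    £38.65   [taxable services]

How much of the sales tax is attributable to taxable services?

Key duplication £5.48: taxable services → 5.75% → £0.3151
Watch battery replacement £9.83: taxable services → 5.75% → £0.565225
Shoe repair £38.65: taxable services → 5.75% → £2.222375
Tax on taxable services: unrounded sum = £3.1027 → £3.10

£3.10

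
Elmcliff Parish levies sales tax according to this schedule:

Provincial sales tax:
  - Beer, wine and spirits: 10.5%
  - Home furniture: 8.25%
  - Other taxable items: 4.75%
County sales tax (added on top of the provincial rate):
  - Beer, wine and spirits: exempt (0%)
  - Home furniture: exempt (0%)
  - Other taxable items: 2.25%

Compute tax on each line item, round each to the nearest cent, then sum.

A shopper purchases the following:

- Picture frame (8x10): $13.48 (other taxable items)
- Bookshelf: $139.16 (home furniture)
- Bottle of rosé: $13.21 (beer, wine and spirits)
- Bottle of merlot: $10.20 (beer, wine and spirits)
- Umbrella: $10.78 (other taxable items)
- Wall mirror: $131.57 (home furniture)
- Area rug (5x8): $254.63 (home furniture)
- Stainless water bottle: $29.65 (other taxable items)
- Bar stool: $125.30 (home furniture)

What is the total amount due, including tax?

$787.89

Picture frame (8x10) $13.48: other taxable items → 4.75% + 2.25% county = 7% → $0.94
Bookshelf $139.16: home furniture → 8.25% + 0% county = 8.25% → $11.48
Bottle of rosé $13.21: beer, wine and spirits → 10.5% + 0% county = 10.5% → $1.39
Bottle of merlot $10.20: beer, wine and spirits → 10.5% + 0% county = 10.5% → $1.07
Umbrella $10.78: other taxable items → 4.75% + 2.25% county = 7% → $0.75
Wall mirror $131.57: home furniture → 8.25% + 0% county = 8.25% → $10.85
Area rug (5x8) $254.63: home furniture → 8.25% + 0% county = 8.25% → $21.01
Stainless water bottle $29.65: other taxable items → 4.75% + 2.25% county = 7% → $2.08
Bar stool $125.30: home furniture → 8.25% + 0% county = 8.25% → $10.34
Subtotal = $727.98; tax = $59.91; total due = $787.89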